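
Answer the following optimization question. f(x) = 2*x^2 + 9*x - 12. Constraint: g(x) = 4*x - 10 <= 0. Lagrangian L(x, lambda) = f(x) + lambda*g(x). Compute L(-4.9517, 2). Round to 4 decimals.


Step 1: Evaluate f(x).
f(-4.9517) = 2*(-4.9517)^2 + 9*(-4.9517) - 12 = -7.5266
Step 2: Evaluate g(x).
g(-4.9517) = 4*-4.9517 - 10 = -29.8068
Step 3: Compute Lagrangian.
L = -7.5266 + 2*-29.8068 = -67.1402


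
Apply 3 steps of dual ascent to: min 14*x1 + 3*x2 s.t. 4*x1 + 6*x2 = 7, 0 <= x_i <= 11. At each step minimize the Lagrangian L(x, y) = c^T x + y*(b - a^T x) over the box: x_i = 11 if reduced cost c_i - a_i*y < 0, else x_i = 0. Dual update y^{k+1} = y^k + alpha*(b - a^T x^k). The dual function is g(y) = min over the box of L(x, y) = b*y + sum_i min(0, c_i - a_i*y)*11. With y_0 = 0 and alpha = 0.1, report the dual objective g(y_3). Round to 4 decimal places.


Dual ascent for LP: min 14*x1 + 3*x2, 4*x1 + 6*x2 = 7, 0 <= x_i <= 11
Step 1: y^k = 0.0, reduced costs: (14.0, 3.0)
  x^k = (0.0, 0.0), subgradient = b - a^T x = 7.0
  y^{k+1} = 0.0 + 0.1*7.0 = 0.7
Step 2: y^k = 0.7, reduced costs: (11.2, -1.2)
  x^k = (0.0, 11.0), subgradient = b - a^T x = -59.0
  y^{k+1} = 0.7 + 0.1*-59.0 = -5.2
Step 3: y^k = -5.2, reduced costs: (34.8, 34.2)
  x^k = (0.0, 0.0), subgradient = b - a^T x = 7.0
  y^{k+1} = -5.2 + 0.1*7.0 = -4.5
Dual objective at y_3 = -4.5: reduced costs (32.0, 30.0), box minimizer x = (0.0, 0.0)
g(y_3) = b*y + (c1 - a1*y)*x1 + (c2 - a2*y)*x2 = 7*(-4.5) + 32.0*0.0 + 30.0*0.0 = -31.5 + 0.0 + 0.0 = -31.5


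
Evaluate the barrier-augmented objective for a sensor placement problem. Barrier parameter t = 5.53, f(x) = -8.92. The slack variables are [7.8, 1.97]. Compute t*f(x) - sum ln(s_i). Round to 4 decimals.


Step 1: Compute log-barrier.
ln values: [2.0541, 0.678]
phi = -(2.0541 + 0.678) = -2.7322
Step 2: Compute augmented objective.
t*f(x) = 5.53*-8.92 = -49.3276
Total = -49.3276 - 2.7322 = -52.0598


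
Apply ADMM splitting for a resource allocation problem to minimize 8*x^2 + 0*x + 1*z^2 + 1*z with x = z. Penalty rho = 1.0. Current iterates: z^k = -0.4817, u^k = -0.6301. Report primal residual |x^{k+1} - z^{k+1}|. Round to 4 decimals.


ADMM iteration with rho = 1.0, z^k = -0.4817, u^k = -0.6301
Step 1: x-update.
Minimize 8*x^2 + 0*x + (1.0/2)*(x + 0.4817 - 0.6301)^2
FOC: (2*8 + 1.0)*x = 0 + 1.0*(-0.4817 + 0.6301)
x^{k+1} = 0.0087
Step 2: z-update.
Minimize 1*z^2 + 1*z + (1.0/2)*(0.0087 - z - 0.6301)^2
FOC: (2*1 + 1.0)*z = -1 + 1.0*(0.0087 - 0.6301)
z^{k+1} = -0.5405
Step 3: u-update.
u^{k+1} = -0.6301 + 0.0087 + 0.5405 = -0.0809
Step 4: Primal residual = |0.0087 + 0.5405| = 0.5492


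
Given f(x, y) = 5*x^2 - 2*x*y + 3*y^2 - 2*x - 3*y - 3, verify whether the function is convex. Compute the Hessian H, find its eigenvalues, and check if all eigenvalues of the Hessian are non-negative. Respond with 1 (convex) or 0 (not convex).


The Hessian of f(x,y) = 5*x^2 - 2*x*y + 3*y^2 - 2*x - 3*y - 3 is:
H = [[10, -2], [-2, 6]]
Trace = 10 + 6 = 16
Determinant = 10*6 - (-2)^2 = 56
Discriminant = (16)^2 - 4*56 = 32.0
Eigenvalues: lambda_1 = 5.1716, lambda_2 = 10.8284
The function is convex.

1


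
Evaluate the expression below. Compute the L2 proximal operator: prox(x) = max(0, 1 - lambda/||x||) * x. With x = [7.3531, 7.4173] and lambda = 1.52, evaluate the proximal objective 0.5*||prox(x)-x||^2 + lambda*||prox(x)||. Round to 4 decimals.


Step 1: Compute ||x||.
||x|| = 10.4443
Step 2: Compute scaling factor.
scale = max(0, 1 - 1.52/10.4443) = 0.8545
Step 3: prox(x) = [6.283, 6.3378]
||prox(x)|| = 8.9243
Step 4: Proximal objective.
0.5*||prox-x||^2 = 1.1552
lambda*||prox|| = 13.5649
Total = 14.7202


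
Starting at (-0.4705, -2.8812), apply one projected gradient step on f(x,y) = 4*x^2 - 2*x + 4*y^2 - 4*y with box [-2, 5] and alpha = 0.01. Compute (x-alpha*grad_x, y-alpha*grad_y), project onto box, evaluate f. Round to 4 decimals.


Step 1: Compute gradient at (-0.4705, -2.8812).
grad_x = 2*4*-0.4705 - 2 = -5.764
grad_y = 2*4*-2.8812 - 4 = -27.0496
Step 2: Gradient step.
x_raw = -0.4705 - 0.01*-5.764 = -0.4129
y_raw = -2.8812 - 0.01*-27.0496 = -2.6107
Step 3: Project onto [-2, 5].
x_proj = clip(-0.4129) = -0.4129
y_proj = clip(-2.6107) = -2.0
Step 4: Evaluate f.
f(-0.4129, -2.0) = 25.5075


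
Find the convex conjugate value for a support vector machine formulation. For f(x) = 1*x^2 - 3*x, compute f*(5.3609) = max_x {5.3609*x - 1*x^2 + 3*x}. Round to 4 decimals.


f*(y) = sup_x {y*x - a*x^2 - b*x} = sup_x {(y-b)*x - a*x^2}
FOC: (y - b) - 2a*x = 0 => x* = (y - b)/(2a)
x* = (5.3609 + 3)/(2*1) = 4.1805
f*(5.3609) = (y-b)^2/(4a) = (5.3609 + 3)^2/(4*1)
= 69.9046/4 = 17.4762


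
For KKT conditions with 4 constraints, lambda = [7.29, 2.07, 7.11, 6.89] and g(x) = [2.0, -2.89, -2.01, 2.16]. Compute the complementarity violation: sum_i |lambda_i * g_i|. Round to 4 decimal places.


KKT complementary slackness check:
lambda_1 * g_1 = 7.29 * 2.0 = 14.58
lambda_2 * g_2 = 2.07 * -2.89 = -5.9823
lambda_3 * g_3 = 7.11 * -2.01 = -14.2911
lambda_4 * g_4 = 6.89 * 2.16 = 14.8824
Total violation = 14.58 + 5.9823 + 14.2911 + 14.8824 = 49.7358


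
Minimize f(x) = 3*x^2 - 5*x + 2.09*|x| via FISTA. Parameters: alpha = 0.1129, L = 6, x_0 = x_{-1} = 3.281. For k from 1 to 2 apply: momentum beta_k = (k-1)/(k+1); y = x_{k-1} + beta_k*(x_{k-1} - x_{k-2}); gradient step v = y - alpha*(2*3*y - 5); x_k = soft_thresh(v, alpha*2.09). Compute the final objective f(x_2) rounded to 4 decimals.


FISTA on f(x) = 3*x^2 - 5*x + 2.09*|x|
L = 6, alpha = 0.1129
Iteration 1: beta = 0.0, y = 3.281 + 0.0*(3.281 - 3.281) = 3.281
  grad(y) = 14.686, v = y - alpha*grad = 1.623
  prox(v) = soft_thresh(1.623, 0.236) = 1.387
Iteration 2: beta = 0.3333, y = 1.387 + 0.3333*(1.387 - 3.281) = 0.7557
  grad(y) = -0.4661, v = y - alpha*grad = 0.8083
  prox(v) = soft_thresh(0.8083, 0.236) = 0.5723
f(x_2) = 3*0.5723^2 - 5*0.5723 + 2.09*|0.5723| = -0.6828


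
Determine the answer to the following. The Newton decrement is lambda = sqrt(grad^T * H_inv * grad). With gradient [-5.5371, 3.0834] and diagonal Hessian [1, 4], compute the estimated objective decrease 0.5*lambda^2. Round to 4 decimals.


Step 1: H is diagonal, so H^(-1) * g = [-5.5371, 0.7709].
Step 2: g^T H^(-1) g = sum_i g_i^2 / H_ii
  = (-5.5371)^2/1 + (3.0834)^2/4
  = 30.6595 + 2.3768 = 33.0363
Step 3: Objective decrease = 0.5 * g^T H^(-1) g = 16.5182


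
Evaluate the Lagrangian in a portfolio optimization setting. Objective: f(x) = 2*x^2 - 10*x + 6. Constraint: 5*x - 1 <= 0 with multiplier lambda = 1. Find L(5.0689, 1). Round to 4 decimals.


Step 1: Evaluate f(x).
f(5.0689) = 2*5.0689^2 - 10*5.0689 + 6 = 6.6985
Step 2: Evaluate g(x).
g(5.0689) = 5*5.0689 - 1 = 24.3445
Step 3: Compute Lagrangian.
L = 6.6985 + 1*24.3445 = 31.043


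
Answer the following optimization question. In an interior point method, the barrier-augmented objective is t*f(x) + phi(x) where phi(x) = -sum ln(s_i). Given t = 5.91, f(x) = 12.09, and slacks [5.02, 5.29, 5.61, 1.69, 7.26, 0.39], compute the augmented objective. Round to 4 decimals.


Step 1: Compute log-barrier.
ln values: [1.6134, 1.6658, 1.7246, 0.5247, 1.9824, -0.9416]
phi = -(1.6134 + 1.6658 + 1.7246 + 0.5247 + 1.9824 - 0.9416) = -6.5693
Step 2: Compute augmented objective.
t*f(x) = 5.91*12.09 = 71.4519
Total = 71.4519 - 6.5693 = 64.8826


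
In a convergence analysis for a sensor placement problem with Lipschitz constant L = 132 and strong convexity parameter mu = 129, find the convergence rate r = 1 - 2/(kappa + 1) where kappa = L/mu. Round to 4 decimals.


Step 1: Compute the condition number.
kappa = L/mu = 132/129 = 1.0233
Step 2: Compute the convergence rate.
r = 1 - 2/(kappa + 1) = 1 - 2*mu/(L + mu) = (L - mu)/(L + mu) = 3/261 = 0.0115


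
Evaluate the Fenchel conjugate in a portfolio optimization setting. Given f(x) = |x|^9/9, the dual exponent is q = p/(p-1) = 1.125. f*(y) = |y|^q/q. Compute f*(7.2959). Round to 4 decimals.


The conjugate exponent q satisfies 1/p + 1/q = 1.
p = 9, so q = 9/(9 - 1) = 1.125
|y|^q = 7.2959^1.125 = 9.3533
f*(7.2959) = 9.3533 / 1.125 = 8.314


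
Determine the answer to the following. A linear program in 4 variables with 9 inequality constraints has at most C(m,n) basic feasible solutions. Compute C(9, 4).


Each vertex corresponds to some choice of n active constraints out of m, so the number of vertices is at most C(m, n) = m! / (n!(m-n)!).
m = 9, n = 4
Numerator: 9 * 8 * 7 * 6
Denominator: 4! = 24
C(9, 4) = 126


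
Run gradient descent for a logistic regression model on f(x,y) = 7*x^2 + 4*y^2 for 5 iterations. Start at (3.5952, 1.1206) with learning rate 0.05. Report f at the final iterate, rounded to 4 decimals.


Gradient descent on f(x,y) = 7*x^2 + 4*y^2.
Starting point: (3.5952, 1.1206), alpha = 0.05
Step 1: grad_x = 2*7*3.5952 = 50.3328, grad_y = 2*4*1.1206 = 8.9648
  x_1 = 3.5952 - 0.05*50.3328 = 1.0786
  y_1 = 1.1206 - 0.05*8.9648 = 0.6724
Step 2: grad_x = 2*7*1.0786 = 15.0998, grad_y = 2*4*0.6724 = 5.3789
  x_2 = 1.0786 - 0.05*15.0998 = 0.3236
  y_2 = 0.6724 - 0.05*5.3789 = 0.4034
Step 3: grad_x = 2*7*0.3236 = 4.53, grad_y = 2*4*0.4034 = 3.2273
  x_3 = 0.3236 - 0.05*4.53 = 0.0971
  y_3 = 0.4034 - 0.05*3.2273 = 0.242
Step 4: grad_x = 2*7*0.0971 = 1.359, grad_y = 2*4*0.242 = 1.9364
  x_4 = 0.0971 - 0.05*1.359 = 0.0291
  y_4 = 0.242 - 0.05*1.9364 = 0.1452
Step 5: grad_x = 2*7*0.0291 = 0.4077, grad_y = 2*4*0.1452 = 1.1618
  x_5 = 0.0291 - 0.05*0.4077 = 0.0087
  y_5 = 0.1452 - 0.05*1.1618 = 0.0871
f(0.0087, 0.0871) = 7*0.0087^2 + 4*0.0871^2 = 0.0309


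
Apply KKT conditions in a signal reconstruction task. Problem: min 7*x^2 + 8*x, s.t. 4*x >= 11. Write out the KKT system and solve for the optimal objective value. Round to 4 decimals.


Step 1: Try lambda = 0 (constraint inactive).
x_unc = -8/(2*7) = -0.5714
Check: 4*-0.5714 = -2.2856 < 11 -- violated!
Step 2: Constraint must be active: 4*x = 11
x* = 11/4 = 2.75
lambda = (2*7*2.75 + 8)/4 = 11.625
Step 3: Compute optimal value.
f(x*) = 7*2.75^2 + 8*2.75 = 74.9375


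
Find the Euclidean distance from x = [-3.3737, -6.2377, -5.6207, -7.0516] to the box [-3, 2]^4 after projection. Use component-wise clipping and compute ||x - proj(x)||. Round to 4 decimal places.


Project each component onto [-3, 2].
clip(-3.3737) = -3.0, clip(-6.2377) = -3.0, clip(-5.6207) = -3.0, clip(-7.0516) = -3.0
Projection = [-3.0, -3.0, -3.0, -3.0]
Squared diffs: [0.1397, 10.4827, 6.8681, 16.4155]
Distance = sqrt(33.906) = 5.8229


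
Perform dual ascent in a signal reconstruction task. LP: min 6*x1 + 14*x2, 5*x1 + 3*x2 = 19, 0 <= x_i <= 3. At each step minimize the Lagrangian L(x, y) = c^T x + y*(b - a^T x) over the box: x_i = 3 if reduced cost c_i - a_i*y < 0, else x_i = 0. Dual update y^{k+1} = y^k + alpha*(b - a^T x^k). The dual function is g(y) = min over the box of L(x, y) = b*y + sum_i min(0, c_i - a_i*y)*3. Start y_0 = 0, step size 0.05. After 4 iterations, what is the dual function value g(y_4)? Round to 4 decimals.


Dual ascent for LP: min 6*x1 + 14*x2, 5*x1 + 3*x2 = 19, 0 <= x_i <= 3
Step 1: y^k = 0.0, reduced costs: (6.0, 14.0)
  x^k = (0.0, 0.0), subgradient = b - a^T x = 19.0
  y^{k+1} = 0.0 + 0.05*19.0 = 0.95
Step 2: y^k = 0.95, reduced costs: (1.25, 11.15)
  x^k = (0.0, 0.0), subgradient = b - a^T x = 19.0
  y^{k+1} = 0.95 + 0.05*19.0 = 1.9
Step 3: y^k = 1.9, reduced costs: (-3.5, 8.3)
  x^k = (3.0, 0.0), subgradient = b - a^T x = 4.0
  y^{k+1} = 1.9 + 0.05*4.0 = 2.1
Step 4: y^k = 2.1, reduced costs: (-4.5, 7.7)
  x^k = (3.0, 0.0), subgradient = b - a^T x = 4.0
  y^{k+1} = 2.1 + 0.05*4.0 = 2.3
Dual objective at y_4 = 2.3: reduced costs (-5.5, 7.1), box minimizer x = (3.0, 0.0)
g(y_4) = b*y + (c1 - a1*y)*x1 + (c2 - a2*y)*x2 = 19*2.3 + (-5.5)*3.0 + 7.1*0.0 = 43.7 - 16.5 + 0.0 = 27.2


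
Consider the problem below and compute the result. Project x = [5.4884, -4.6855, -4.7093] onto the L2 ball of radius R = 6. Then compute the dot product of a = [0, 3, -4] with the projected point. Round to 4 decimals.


Step 1: Compute ||x|| (intermediates to 6 decimals).
||x|| = sqrt(5.4884^2 + (-4.6855)^2 + (-4.7093)^2) = 8.617073
Step 2: Project.
Since ||x|| > R, scale = R/||x|| = 6/8.617073 = 0.696292, proj(x) = scale * x
proj(x) = [3.821529, -3.262476, -3.279048]
Step 3: Dot product.
a^T * proj(x) = 0*3.821529 + 3*(-3.262476) - 4*(-3.279048) = 3.3288


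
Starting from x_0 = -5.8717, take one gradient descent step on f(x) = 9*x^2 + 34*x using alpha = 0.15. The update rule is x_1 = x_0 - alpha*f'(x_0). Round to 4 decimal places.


We compute the gradient at x_0 and apply the update.
f'(x) = 18*x + 34
f'(-5.8717) = 18*-5.8717 + 34 = -71.6906
x_1 = -5.8717 - 0.15*-71.6906 = 4.8819


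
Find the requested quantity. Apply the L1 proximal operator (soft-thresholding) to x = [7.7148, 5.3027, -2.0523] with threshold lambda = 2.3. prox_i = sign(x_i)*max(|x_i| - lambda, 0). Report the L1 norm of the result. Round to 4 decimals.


Soft-thresholding with lambda = 2.3:
prox(7.7148) = sign(7.7148)*max(|7.7148| - 2.3, 0) = 5.4148
prox(5.3027) = sign(5.3027)*max(|5.3027| - 2.3, 0) = 3.0027
prox(-2.0523) = sign(-2.0523)*max(|-2.0523| - 2.3, 0) = 0.0
prox(x) = [5.4148, 3.0027, 0.0]
||prox(x)||_1 = 5.4148 + 3.0027 + 0.0 = 8.4175


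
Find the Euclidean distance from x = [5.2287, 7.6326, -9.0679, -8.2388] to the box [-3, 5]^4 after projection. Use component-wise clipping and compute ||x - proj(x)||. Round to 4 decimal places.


Project each component onto [-3, 5].
clip(5.2287) = 5.0, clip(7.6326) = 5.0, clip(-9.0679) = -3.0, clip(-8.2388) = -3.0
Projection = [5.0, 5.0, -3.0, -3.0]
Squared diffs: [0.0523, 6.9306, 36.8194, 27.445]
Distance = sqrt(71.2473) = 8.4408


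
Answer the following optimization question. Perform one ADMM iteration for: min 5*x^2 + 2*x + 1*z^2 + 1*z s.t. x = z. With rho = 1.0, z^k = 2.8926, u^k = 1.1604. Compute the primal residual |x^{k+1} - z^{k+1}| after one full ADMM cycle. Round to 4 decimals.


ADMM iteration with rho = 1.0, z^k = 2.8926, u^k = 1.1604
Step 1: x-update.
Minimize 5*x^2 + 2*x + (1.0/2)*(x - 2.8926 + 1.1604)^2
FOC: (2*5 + 1.0)*x = -2 + 1.0*(2.8926 - 1.1604)
x^{k+1} = -0.0243
Step 2: z-update.
Minimize 1*z^2 + 1*z + (1.0/2)*(-0.0243 - z + 1.1604)^2
FOC: (2*1 + 1.0)*z = -1 + 1.0*(-0.0243 + 1.1604)
z^{k+1} = 0.0454
Step 3: u-update.
u^{k+1} = 1.1604 - 0.0243 - 0.0454 = 1.0907
Step 4: Primal residual = |-0.0243 - 0.0454| = 0.0697


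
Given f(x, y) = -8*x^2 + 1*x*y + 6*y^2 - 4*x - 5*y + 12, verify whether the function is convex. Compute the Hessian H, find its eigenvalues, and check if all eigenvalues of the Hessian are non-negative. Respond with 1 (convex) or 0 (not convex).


The Hessian of f(x,y) = -8*x^2 + 1*x*y + 6*y^2 - 4*x - 5*y + 12 is:
H = [[-16, 1], [1, 12]]
Trace = -16 + 12 = -4
Determinant = -16*12 - (1)^2 = -193
Discriminant = (-4)^2 - 4*-193 = 788.0
Eigenvalues: lambda_1 = -16.0357, lambda_2 = 12.0357
The function is not convex.

0


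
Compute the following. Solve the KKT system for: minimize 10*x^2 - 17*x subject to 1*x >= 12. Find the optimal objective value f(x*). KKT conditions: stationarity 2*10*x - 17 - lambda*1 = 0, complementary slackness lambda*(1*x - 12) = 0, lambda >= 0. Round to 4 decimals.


Step 1: Try lambda = 0 (constraint inactive).
x_unc = 17/(2*10) = 0.85
Check: 1*0.85 = 0.85 < 12 -- violated!
Step 2: Constraint must be active: 1*x = 12
x* = 12/1 = 12.0
lambda = (2*10*12.0 - 17)/1 = 223.0
Step 3: Compute optimal value.
f(x*) = 10*12.0^2 - 17*12.0 = 1236.0


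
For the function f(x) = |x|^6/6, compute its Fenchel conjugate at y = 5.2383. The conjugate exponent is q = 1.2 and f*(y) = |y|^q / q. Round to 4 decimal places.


The conjugate exponent q satisfies 1/p + 1/q = 1.
p = 6, so q = 6/(6 - 1) = 1.2
|y|^q = 5.2383^1.2 = 7.2951
f*(5.2383) = 7.2951 / 1.2 = 6.0792


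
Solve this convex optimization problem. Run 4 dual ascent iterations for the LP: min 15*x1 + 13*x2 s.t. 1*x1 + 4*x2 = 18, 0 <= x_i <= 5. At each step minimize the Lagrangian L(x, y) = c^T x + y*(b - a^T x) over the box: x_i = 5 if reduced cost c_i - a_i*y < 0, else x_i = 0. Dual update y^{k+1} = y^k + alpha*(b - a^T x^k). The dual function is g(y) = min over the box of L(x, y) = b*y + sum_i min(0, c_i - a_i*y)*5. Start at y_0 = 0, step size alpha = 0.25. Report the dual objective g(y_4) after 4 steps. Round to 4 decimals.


Dual ascent for LP: min 15*x1 + 13*x2, 1*x1 + 4*x2 = 18, 0 <= x_i <= 5
Step 1: y^k = 0.0, reduced costs: (15.0, 13.0)
  x^k = (0.0, 0.0), subgradient = b - a^T x = 18.0
  y^{k+1} = 0.0 + 0.25*18.0 = 4.5
Step 2: y^k = 4.5, reduced costs: (10.5, -5.0)
  x^k = (0.0, 5.0), subgradient = b - a^T x = -2.0
  y^{k+1} = 4.5 + 0.25*-2.0 = 4.0
Step 3: y^k = 4.0, reduced costs: (11.0, -3.0)
  x^k = (0.0, 5.0), subgradient = b - a^T x = -2.0
  y^{k+1} = 4.0 + 0.25*-2.0 = 3.5
Step 4: y^k = 3.5, reduced costs: (11.5, -1.0)
  x^k = (0.0, 5.0), subgradient = b - a^T x = -2.0
  y^{k+1} = 3.5 + 0.25*-2.0 = 3.0
Dual objective at y_4 = 3.0: reduced costs (12.0, 1.0), box minimizer x = (0.0, 0.0)
g(y_4) = b*y + (c1 - a1*y)*x1 + (c2 - a2*y)*x2 = 18*3.0 + 12.0*0.0 + 1.0*0.0 = 54.0 + 0.0 + 0.0 = 54.0


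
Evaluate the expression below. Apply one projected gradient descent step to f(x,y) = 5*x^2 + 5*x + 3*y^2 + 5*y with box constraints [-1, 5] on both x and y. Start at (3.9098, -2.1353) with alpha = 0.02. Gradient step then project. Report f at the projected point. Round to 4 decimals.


Step 1: Compute gradient at (3.9098, -2.1353).
grad_x = 2*5*3.9098 + 5 = 44.098
grad_y = 2*3*-2.1353 + 5 = -7.8118
Step 2: Gradient step.
x_raw = 3.9098 - 0.02*44.098 = 3.0278
y_raw = -2.1353 - 0.02*-7.8118 = -1.9791
Step 3: Project onto [-1, 5].
x_proj = clip(3.0278) = 3.0278
y_proj = clip(-1.9791) = -1.0
Step 4: Evaluate f.
f(3.0278, -1.0) = 58.9783


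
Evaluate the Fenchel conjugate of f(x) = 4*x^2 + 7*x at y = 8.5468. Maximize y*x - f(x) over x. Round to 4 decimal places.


f*(y) = sup_x {y*x - a*x^2 - b*x} = sup_x {(y-b)*x - a*x^2}
FOC: (y - b) - 2a*x = 0 => x* = (y - b)/(2a)
x* = (8.5468 - 7)/(2*4) = 0.1934
f*(8.5468) = (y-b)^2/(4a) = (8.5468 - 7)^2/(4*4)
= 2.3926/16 = 0.1495


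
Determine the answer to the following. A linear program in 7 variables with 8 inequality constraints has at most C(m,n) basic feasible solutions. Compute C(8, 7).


Each vertex corresponds to some choice of n active constraints out of m, so the number of vertices is at most C(m, n) = m! / (n!(m-n)!).
m = 8, n = 7
Numerator: 8 * 7 * 6 * 5 * 4 * 3 * 2
Denominator: 7! = 5040
C(8, 7) = 8


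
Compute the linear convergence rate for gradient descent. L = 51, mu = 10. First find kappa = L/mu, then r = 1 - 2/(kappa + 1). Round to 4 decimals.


Step 1: Compute the condition number.
kappa = L/mu = 51/10 = 5.1
Step 2: Compute the convergence rate.
r = 1 - 2/(kappa + 1) = 1 - 2*mu/(L + mu) = (L - mu)/(L + mu) = 41/61 = 0.6721


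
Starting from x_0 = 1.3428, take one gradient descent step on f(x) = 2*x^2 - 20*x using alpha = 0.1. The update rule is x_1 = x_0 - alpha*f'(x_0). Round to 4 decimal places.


We compute the gradient at x_0 and apply the update.
f'(x) = 4*x - 20
f'(1.3428) = 4*1.3428 - 20 = -14.6288
x_1 = 1.3428 - 0.1*-14.6288 = 2.8057


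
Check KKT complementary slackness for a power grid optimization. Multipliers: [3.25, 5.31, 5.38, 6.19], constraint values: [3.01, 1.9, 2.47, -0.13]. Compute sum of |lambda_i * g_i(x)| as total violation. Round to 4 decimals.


KKT complementary slackness check:
lambda_1 * g_1 = 3.25 * 3.01 = 9.7825
lambda_2 * g_2 = 5.31 * 1.9 = 10.089
lambda_3 * g_3 = 5.38 * 2.47 = 13.2886
lambda_4 * g_4 = 6.19 * -0.13 = -0.8047
Total violation = 9.7825 + 10.089 + 13.2886 + 0.8047 = 33.9648


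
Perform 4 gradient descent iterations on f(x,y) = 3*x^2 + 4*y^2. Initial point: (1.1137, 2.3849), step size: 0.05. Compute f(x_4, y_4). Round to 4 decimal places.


Gradient descent on f(x,y) = 3*x^2 + 4*y^2.
Starting point: (1.1137, 2.3849), alpha = 0.05
Step 1: grad_x = 2*3*1.1137 = 6.6822, grad_y = 2*4*2.3849 = 19.0792
  x_1 = 1.1137 - 0.05*6.6822 = 0.7796
  y_1 = 2.3849 - 0.05*19.0792 = 1.4309
Step 2: grad_x = 2*3*0.7796 = 4.6775, grad_y = 2*4*1.4309 = 11.4475
  x_2 = 0.7796 - 0.05*4.6775 = 0.5457
  y_2 = 1.4309 - 0.05*11.4475 = 0.8586
Step 3: grad_x = 2*3*0.5457 = 3.2743, grad_y = 2*4*0.8586 = 6.8685
  x_3 = 0.5457 - 0.05*3.2743 = 0.382
  y_3 = 0.8586 - 0.05*6.8685 = 0.5151
Step 4: grad_x = 2*3*0.382 = 2.292, grad_y = 2*4*0.5151 = 4.1211
  x_4 = 0.382 - 0.05*2.292 = 0.2674
  y_4 = 0.5151 - 0.05*4.1211 = 0.3091
f(0.2674, 0.3091) = 3*0.2674^2 + 4*0.3091^2 = 0.5966


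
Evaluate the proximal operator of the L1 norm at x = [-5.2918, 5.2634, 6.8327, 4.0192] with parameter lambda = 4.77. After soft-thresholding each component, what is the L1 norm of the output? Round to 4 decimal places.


Soft-thresholding with lambda = 4.77:
prox(-5.2918) = sign(-5.2918)*max(|-5.2918| - 4.77, 0) = -0.5218
prox(5.2634) = sign(5.2634)*max(|5.2634| - 4.77, 0) = 0.4934
prox(6.8327) = sign(6.8327)*max(|6.8327| - 4.77, 0) = 2.0627
prox(4.0192) = sign(4.0192)*max(|4.0192| - 4.77, 0) = 0.0
prox(x) = [-0.5218, 0.4934, 2.0627, 0.0]
||prox(x)||_1 = 0.5218 + 0.4934 + 2.0627 + 0.0 = 3.0779


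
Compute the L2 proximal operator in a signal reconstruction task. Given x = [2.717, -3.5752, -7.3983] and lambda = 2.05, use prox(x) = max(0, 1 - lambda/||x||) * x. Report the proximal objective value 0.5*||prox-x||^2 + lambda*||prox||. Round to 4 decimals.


Step 1: Compute ||x||.
||x|| = 8.6544
Step 2: Compute scaling factor.
scale = max(0, 1 - 2.05/8.6544) = 0.7631
Step 3: prox(x) = [2.0734, -2.7283, -5.6458]
||prox(x)|| = 6.6044
Step 4: Proximal objective.
0.5*||prox-x||^2 = 2.1013
lambda*||prox|| = 13.539
Total = 15.6403


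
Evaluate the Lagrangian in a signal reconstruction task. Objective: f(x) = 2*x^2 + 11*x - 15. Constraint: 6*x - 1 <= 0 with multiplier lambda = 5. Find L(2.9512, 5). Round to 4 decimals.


Step 1: Evaluate f(x).
f(2.9512) = 2*2.9512^2 + 11*2.9512 - 15 = 34.8824
Step 2: Evaluate g(x).
g(2.9512) = 6*2.9512 - 1 = 16.7072
Step 3: Compute Lagrangian.
L = 34.8824 + 5*16.7072 = 118.4184


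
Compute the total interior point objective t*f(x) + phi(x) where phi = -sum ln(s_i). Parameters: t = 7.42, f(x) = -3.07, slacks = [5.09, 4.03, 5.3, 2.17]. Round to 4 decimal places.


Step 1: Compute log-barrier.
ln values: [1.6273, 1.3938, 1.6677, 0.7747]
phi = -(1.6273 + 1.3938 + 1.6677 + 0.7747) = -5.4635
Step 2: Compute augmented objective.
t*f(x) = 7.42*-3.07 = -22.7794
Total = -22.7794 - 5.4635 = -28.2429


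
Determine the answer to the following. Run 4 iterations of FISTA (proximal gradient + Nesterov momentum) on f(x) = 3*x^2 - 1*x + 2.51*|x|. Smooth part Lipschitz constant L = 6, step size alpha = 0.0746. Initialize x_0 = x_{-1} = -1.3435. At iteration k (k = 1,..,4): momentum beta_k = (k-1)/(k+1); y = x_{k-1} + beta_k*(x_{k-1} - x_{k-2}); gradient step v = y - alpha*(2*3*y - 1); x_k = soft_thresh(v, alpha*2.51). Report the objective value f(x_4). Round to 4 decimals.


FISTA on f(x) = 3*x^2 - 1*x + 2.51*|x|
L = 6, alpha = 0.0746
Iteration 1: beta = 0.0, y = -1.3435 + 0.0*(-1.3435 + 1.3435) = -1.3435
  grad(y) = -9.061, v = y - alpha*grad = -0.6675
  prox(v) = soft_thresh(-0.6675, 0.1872) = -0.4803
Iteration 2: beta = 0.3333, y = -0.4803 + 0.3333*(-0.4803 + 1.3435) = -0.1926
  grad(y) = -2.1554, v = y - alpha*grad = -0.0318
  prox(v) = soft_thresh(-0.0318, 0.1872) = 0.0
Iteration 3: beta = 0.5, y = 0.0 + 0.5*(0.0 + 0.4803) = 0.2402
  grad(y) = 0.4409, v = y - alpha*grad = 0.2073
  prox(v) = soft_thresh(0.2073, 0.1872) = 0.02
Iteration 4: beta = 0.6, y = 0.02 + 0.6*(0.02 - 0.0) = 0.032
  grad(y) = -0.8079, v = y - alpha*grad = 0.0923
  prox(v) = soft_thresh(0.0923, 0.1872) = 0.0
f(x_4) = 3*0.0^2 - 1*0.0 + 2.51*|0.0| = 0.0


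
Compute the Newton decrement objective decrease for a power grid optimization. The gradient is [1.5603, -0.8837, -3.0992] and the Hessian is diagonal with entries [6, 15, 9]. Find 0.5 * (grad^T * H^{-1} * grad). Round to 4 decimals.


Step 1: H is diagonal, so H^(-1) * g = [0.2601, -0.0589, -0.3444].
Step 2: g^T H^(-1) g = sum_i g_i^2 / H_ii
  = (1.5603)^2/6 + (-0.8837)^2/15 + (-3.0992)^2/9
  = 0.4058 + 0.0521 + 1.0672 = 1.525
Step 3: Objective decrease = 0.5 * g^T H^(-1) g = 0.7625


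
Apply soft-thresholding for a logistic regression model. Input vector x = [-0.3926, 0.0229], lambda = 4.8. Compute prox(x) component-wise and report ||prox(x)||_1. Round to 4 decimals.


Soft-thresholding with lambda = 4.8:
prox(-0.3926) = sign(-0.3926)*max(|-0.3926| - 4.8, 0) = 0.0
prox(0.0229) = sign(0.0229)*max(|0.0229| - 4.8, 0) = 0.0
prox(x) = [0.0, 0.0]
||prox(x)||_1 = 0.0 + 0.0 = 0.0


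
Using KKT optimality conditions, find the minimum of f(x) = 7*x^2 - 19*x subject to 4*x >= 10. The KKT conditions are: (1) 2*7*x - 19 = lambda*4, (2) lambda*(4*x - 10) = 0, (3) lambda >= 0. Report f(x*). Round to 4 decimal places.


Step 1: Try lambda = 0 (constraint inactive).
x_unc = 19/(2*7) = 1.3571
Check: 4*1.3571 = 5.4284 < 10 -- violated!
Step 2: Constraint must be active: 4*x = 10
x* = 10/4 = 2.5
lambda = (2*7*2.5 - 19)/4 = 4.0
Step 3: Compute optimal value.
f(x*) = 7*2.5^2 - 19*2.5 = -3.75


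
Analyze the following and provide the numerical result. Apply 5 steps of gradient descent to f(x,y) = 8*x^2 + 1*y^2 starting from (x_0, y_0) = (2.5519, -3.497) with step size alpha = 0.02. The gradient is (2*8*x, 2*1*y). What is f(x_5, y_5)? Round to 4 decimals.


Gradient descent on f(x,y) = 8*x^2 + 1*y^2.
Starting point: (2.5519, -3.497), alpha = 0.02
Step 1: grad_x = 2*8*2.5519 = 40.8304, grad_y = 2*1*-3.497 = -6.994
  x_1 = 2.5519 - 0.02*40.8304 = 1.7353
  y_1 = -3.497 - 0.02*-6.994 = -3.3571
Step 2: grad_x = 2*8*1.7353 = 27.7647, grad_y = 2*1*-3.3571 = -6.7142
  x_2 = 1.7353 - 0.02*27.7647 = 1.18
  y_2 = -3.3571 - 0.02*-6.7142 = -3.2228
Step 3: grad_x = 2*8*1.18 = 18.88, grad_y = 2*1*-3.2228 = -6.4457
  x_3 = 1.18 - 0.02*18.88 = 0.8024
  y_3 = -3.2228 - 0.02*-6.4457 = -3.0939
Step 4: grad_x = 2*8*0.8024 = 12.8384, grad_y = 2*1*-3.0939 = -6.1878
  x_4 = 0.8024 - 0.02*12.8384 = 0.5456
  y_4 = -3.0939 - 0.02*-6.1878 = -2.9702
Step 5: grad_x = 2*8*0.5456 = 8.7301, grad_y = 2*1*-2.9702 = -5.9403
  x_5 = 0.5456 - 0.02*8.7301 = 0.371
  y_5 = -2.9702 - 0.02*-5.9403 = -2.8514
f(0.371, -2.8514) = 8*0.371^2 + 1*(-2.8514)^2 = 9.2315


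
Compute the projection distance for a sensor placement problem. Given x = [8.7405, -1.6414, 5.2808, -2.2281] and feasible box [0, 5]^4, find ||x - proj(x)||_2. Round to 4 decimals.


Project each component onto [0, 5].
clip(8.7405) = 5.0, clip(-1.6414) = 0.0, clip(5.2808) = 5.0, clip(-2.2281) = 0.0
Projection = [5.0, 0.0, 5.0, 0.0]
Squared diffs: [13.9913, 2.6942, 0.0788, 4.9644]
Distance = sqrt(21.7287) = 4.6614


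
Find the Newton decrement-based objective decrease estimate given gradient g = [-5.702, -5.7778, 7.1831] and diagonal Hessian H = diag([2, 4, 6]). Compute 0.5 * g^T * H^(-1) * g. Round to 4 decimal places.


Step 1: H is diagonal, so H^(-1) * g = [-2.851, -1.4445, 1.1972].
Step 2: g^T H^(-1) g = sum_i g_i^2 / H_ii
  = (-5.702)^2/2 + (-5.7778)^2/4 + (7.1831)^2/6
  = 16.2564 + 8.3457 + 8.5995 = 33.2016
Step 3: Objective decrease = 0.5 * g^T H^(-1) g = 16.6008


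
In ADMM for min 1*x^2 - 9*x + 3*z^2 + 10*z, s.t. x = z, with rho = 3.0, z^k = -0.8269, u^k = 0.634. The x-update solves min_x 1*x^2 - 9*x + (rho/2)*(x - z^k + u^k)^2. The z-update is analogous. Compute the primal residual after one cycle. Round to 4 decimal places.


ADMM iteration with rho = 3.0, z^k = -0.8269, u^k = 0.634
Step 1: x-update.
Minimize 1*x^2 - 9*x + (3.0/2)*(x + 0.8269 + 0.634)^2
FOC: (2*1 + 3.0)*x = 9 + 3.0*(-0.8269 - 0.634)
x^{k+1} = 0.9235
Step 2: z-update.
Minimize 3*z^2 + 10*z + (3.0/2)*(0.9235 - z + 0.634)^2
FOC: (2*3 + 3.0)*z = -10 + 3.0*(0.9235 + 0.634)
z^{k+1} = -0.592
Step 3: u-update.
u^{k+1} = 0.634 + 0.9235 + 0.592 = 2.1494
Step 4: Primal residual = |0.9235 + 0.592| = 1.5154


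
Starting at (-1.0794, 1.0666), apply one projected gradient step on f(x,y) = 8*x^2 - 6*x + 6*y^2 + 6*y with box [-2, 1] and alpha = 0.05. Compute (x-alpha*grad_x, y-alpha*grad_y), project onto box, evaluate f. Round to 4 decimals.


Step 1: Compute gradient at (-1.0794, 1.0666).
grad_x = 2*8*-1.0794 - 6 = -23.2704
grad_y = 2*6*1.0666 + 6 = 18.7992
Step 2: Gradient step.
x_raw = -1.0794 - 0.05*-23.2704 = 0.0841
y_raw = 1.0666 - 0.05*18.7992 = 0.1266
Step 3: Project onto [-2, 1].
x_proj = clip(0.0841) = 0.0841
y_proj = clip(0.1266) = 0.1266
Step 4: Evaluate f.
f(0.0841, 0.1266) = 0.408


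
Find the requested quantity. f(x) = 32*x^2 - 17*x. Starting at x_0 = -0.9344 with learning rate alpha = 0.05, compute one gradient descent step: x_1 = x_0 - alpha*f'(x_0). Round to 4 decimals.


We compute the gradient at x_0 and apply the update.
f'(x) = 64*x - 17
f'(-0.9344) = 64*-0.9344 - 17 = -76.8016
x_1 = -0.9344 - 0.05*-76.8016 = 2.9057


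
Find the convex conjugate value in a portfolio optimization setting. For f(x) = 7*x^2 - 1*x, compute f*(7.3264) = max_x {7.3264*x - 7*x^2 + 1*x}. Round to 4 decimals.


f*(y) = sup_x {y*x - a*x^2 - b*x} = sup_x {(y-b)*x - a*x^2}
FOC: (y - b) - 2a*x = 0 => x* = (y - b)/(2a)
x* = (7.3264 + 1)/(2*7) = 0.5947
f*(7.3264) = (y-b)^2/(4a) = (7.3264 + 1)^2/(4*7)
= 69.3289/28 = 2.476


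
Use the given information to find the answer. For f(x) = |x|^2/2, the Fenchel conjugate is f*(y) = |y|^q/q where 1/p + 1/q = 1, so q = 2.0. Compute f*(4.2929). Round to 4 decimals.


The conjugate exponent q satisfies 1/p + 1/q = 1.
p = 2, so q = 2/(2 - 1) = 2.0
|y|^q = 4.2929^2.0 = 18.429
f*(4.2929) = 18.429 / 2.0 = 9.2145


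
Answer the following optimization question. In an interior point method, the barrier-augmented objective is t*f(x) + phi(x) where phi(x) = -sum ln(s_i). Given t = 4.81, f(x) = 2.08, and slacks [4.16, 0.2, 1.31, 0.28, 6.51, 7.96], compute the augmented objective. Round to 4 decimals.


Step 1: Compute log-barrier.
ln values: [1.4255, -1.6094, 0.27, -1.273, 1.8733, 2.0744]
phi = -(1.4255 - 1.6094 + 0.27 - 1.273 + 1.8733 + 2.0744) = -2.7609
Step 2: Compute augmented objective.
t*f(x) = 4.81*2.08 = 10.0048
Total = 10.0048 - 2.7609 = 7.2439


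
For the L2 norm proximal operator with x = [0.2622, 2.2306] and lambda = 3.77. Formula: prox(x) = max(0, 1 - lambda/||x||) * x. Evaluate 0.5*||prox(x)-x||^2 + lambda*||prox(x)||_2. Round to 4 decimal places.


Step 1: Compute ||x||.
||x|| = 2.246
Step 2: Compute scaling factor.
scale = max(0, 1 - 3.77/2.246) = 0.0
Step 3: prox(x) = [0.0, 0.0]
||prox(x)|| = 0.0
Step 4: Proximal objective.
0.5*||prox-x||^2 = 2.5222
lambda*||prox|| = 0.0
Total = 2.5222


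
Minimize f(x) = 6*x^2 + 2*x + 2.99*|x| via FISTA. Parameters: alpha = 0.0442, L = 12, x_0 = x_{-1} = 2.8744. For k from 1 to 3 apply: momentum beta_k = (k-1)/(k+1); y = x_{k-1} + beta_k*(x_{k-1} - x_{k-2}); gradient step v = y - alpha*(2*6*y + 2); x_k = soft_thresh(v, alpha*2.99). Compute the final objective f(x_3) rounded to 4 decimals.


FISTA on f(x) = 6*x^2 + 2*x + 2.99*|x|
L = 12, alpha = 0.0442
Iteration 1: beta = 0.0, y = 2.8744 + 0.0*(2.8744 - 2.8744) = 2.8744
  grad(y) = 36.4928, v = y - alpha*grad = 1.2614
  prox(v) = soft_thresh(1.2614, 0.1322) = 1.1293
Iteration 2: beta = 0.3333, y = 1.1293 + 0.3333*(1.1293 - 2.8744) = 0.5475
  grad(y) = 8.5706, v = y - alpha*grad = 0.1687
  prox(v) = soft_thresh(0.1687, 0.1322) = 0.0366
Iteration 3: beta = 0.5, y = 0.0366 + 0.5*(0.0366 - 1.1293) = -0.5098
  grad(y) = -4.1173, v = y - alpha*grad = -0.3278
  prox(v) = soft_thresh(-0.3278, 0.1322) = -0.1956
f(x_3) = 6*(-0.1956)^2 + 2*(-0.1956) + 2.99*|-0.1956| = 0.4233


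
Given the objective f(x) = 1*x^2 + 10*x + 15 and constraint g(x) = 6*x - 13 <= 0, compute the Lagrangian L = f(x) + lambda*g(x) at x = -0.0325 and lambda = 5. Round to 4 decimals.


Step 1: Evaluate f(x).
f(-0.0325) = 1*(-0.0325)^2 + 10*(-0.0325) + 15 = 14.6761
Step 2: Evaluate g(x).
g(-0.0325) = 6*-0.0325 - 13 = -13.195
Step 3: Compute Lagrangian.
L = 14.6761 + 5*-13.195 = -51.2989


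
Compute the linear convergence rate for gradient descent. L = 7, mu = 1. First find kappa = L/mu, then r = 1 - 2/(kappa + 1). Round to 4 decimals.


Step 1: Compute the condition number.
kappa = L/mu = 7/1 = 7.0
Step 2: Compute the convergence rate.
r = 1 - 2/(kappa + 1) = 1 - 2*mu/(L + mu) = (L - mu)/(L + mu) = 6/8 = 0.75


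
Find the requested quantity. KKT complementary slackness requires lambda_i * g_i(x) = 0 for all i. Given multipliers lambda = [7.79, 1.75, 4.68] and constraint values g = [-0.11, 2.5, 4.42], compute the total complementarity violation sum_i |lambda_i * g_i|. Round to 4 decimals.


KKT complementary slackness check:
lambda_1 * g_1 = 7.79 * -0.11 = -0.8569
lambda_2 * g_2 = 1.75 * 2.5 = 4.375
lambda_3 * g_3 = 4.68 * 4.42 = 20.6856
Total violation = 0.8569 + 4.375 + 20.6856 = 25.9175


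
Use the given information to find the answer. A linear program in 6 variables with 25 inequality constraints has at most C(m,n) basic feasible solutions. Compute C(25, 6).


Each vertex corresponds to some choice of n active constraints out of m, so the number of vertices is at most C(m, n) = m! / (n!(m-n)!).
m = 25, n = 6
Numerator: 25 * 24 * 23 * 22 * 21 * 20
Denominator: 6! = 720
C(25, 6) = 177100


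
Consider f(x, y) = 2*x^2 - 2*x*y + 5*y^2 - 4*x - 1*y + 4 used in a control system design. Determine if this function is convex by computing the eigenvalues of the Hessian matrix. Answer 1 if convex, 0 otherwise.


The Hessian of f(x,y) = 2*x^2 - 2*x*y + 5*y^2 - 4*x - 1*y + 4 is:
H = [[4, -2], [-2, 10]]
Trace = 4 + 10 = 14
Determinant = 4*10 - (-2)^2 = 36
Discriminant = (14)^2 - 4*36 = 52.0
Eigenvalues: lambda_1 = 3.3944, lambda_2 = 10.6056
The function is convex.

1


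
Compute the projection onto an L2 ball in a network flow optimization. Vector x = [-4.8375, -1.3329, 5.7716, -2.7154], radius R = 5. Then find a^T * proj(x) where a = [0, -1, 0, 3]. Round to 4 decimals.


Step 1: Compute ||x|| (intermediates to 6 decimals).
||x|| = sqrt((-4.8375)^2 + (-1.3329)^2 + 5.7716^2 + (-2.7154)^2) = 8.115589
Step 2: Project.
Since ||x|| > R, scale = R/||x|| = 5/8.115589 = 0.616098, proj(x) = scale * x
proj(x) = [-2.980374, -0.821197, 3.555871, -1.672953]
Step 3: Dot product.
a^T * proj(x) = 0*(-2.980374) - 1*(-0.821197) + 0*3.555871 + 3*(-1.672953) = -4.1977


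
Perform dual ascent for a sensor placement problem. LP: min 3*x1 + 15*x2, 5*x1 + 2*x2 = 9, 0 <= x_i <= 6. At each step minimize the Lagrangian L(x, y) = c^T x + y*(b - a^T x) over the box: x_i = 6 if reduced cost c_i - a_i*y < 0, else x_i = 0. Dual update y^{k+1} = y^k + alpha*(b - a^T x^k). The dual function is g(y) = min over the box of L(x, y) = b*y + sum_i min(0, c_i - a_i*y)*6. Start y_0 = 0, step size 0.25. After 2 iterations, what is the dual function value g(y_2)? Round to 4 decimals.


Dual ascent for LP: min 3*x1 + 15*x2, 5*x1 + 2*x2 = 9, 0 <= x_i <= 6
Step 1: y^k = 0.0, reduced costs: (3.0, 15.0)
  x^k = (0.0, 0.0), subgradient = b - a^T x = 9.0
  y^{k+1} = 0.0 + 0.25*9.0 = 2.25
Step 2: y^k = 2.25, reduced costs: (-8.25, 10.5)
  x^k = (6.0, 0.0), subgradient = b - a^T x = -21.0
  y^{k+1} = 2.25 + 0.25*-21.0 = -3.0
Dual objective at y_2 = -3.0: reduced costs (18.0, 21.0), box minimizer x = (0.0, 0.0)
g(y_2) = b*y + (c1 - a1*y)*x1 + (c2 - a2*y)*x2 = 9*(-3.0) + 18.0*0.0 + 21.0*0.0 = -27.0 + 0.0 + 0.0 = -27.0


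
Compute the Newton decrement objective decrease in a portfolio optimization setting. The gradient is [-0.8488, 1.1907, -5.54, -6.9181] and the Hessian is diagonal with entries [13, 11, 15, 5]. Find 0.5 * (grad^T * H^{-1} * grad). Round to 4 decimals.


Step 1: H is diagonal, so H^(-1) * g = [-0.0653, 0.1082, -0.3693, -1.3836].
Step 2: g^T H^(-1) g = sum_i g_i^2 / H_ii
  = (-0.8488)^2/13 + (1.1907)^2/11 + (-5.54)^2/15 + (-6.9181)^2/5
  = 0.0554 + 0.1289 + 2.0461 + 9.572 = 11.8024
Step 3: Objective decrease = 0.5 * g^T H^(-1) g = 5.9012


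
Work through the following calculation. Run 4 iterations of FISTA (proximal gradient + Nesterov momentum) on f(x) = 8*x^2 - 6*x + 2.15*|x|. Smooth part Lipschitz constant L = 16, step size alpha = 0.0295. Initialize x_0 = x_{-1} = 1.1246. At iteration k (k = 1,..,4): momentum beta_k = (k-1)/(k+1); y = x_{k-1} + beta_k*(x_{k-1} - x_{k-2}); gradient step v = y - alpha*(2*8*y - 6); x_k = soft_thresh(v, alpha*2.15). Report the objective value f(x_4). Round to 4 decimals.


FISTA on f(x) = 8*x^2 - 6*x + 2.15*|x|
L = 16, alpha = 0.0295
Iteration 1: beta = 0.0, y = 1.1246 + 0.0*(1.1246 - 1.1246) = 1.1246
  grad(y) = 11.9936, v = y - alpha*grad = 0.7708
  prox(v) = soft_thresh(0.7708, 0.0634) = 0.7074
Iteration 2: beta = 0.3333, y = 0.7074 + 0.3333*(0.7074 - 1.1246) = 0.5683
  grad(y) = 3.0926, v = y - alpha*grad = 0.4771
  prox(v) = soft_thresh(0.4771, 0.0634) = 0.4136
Iteration 3: beta = 0.5, y = 0.4136 + 0.5*(0.4136 - 0.7074) = 0.2668
  grad(y) = -1.7318, v = y - alpha*grad = 0.3179
  prox(v) = soft_thresh(0.3179, 0.0634) = 0.2544
Iteration 4: beta = 0.6, y = 0.2544 + 0.6*(0.2544 - 0.4136) = 0.1589
  grad(y) = -3.4575, v = y - alpha*grad = 0.2609
  prox(v) = soft_thresh(0.2609, 0.0634) = 0.1975
f(x_4) = 8*0.1975^2 - 6*0.1975 + 2.15*|0.1975| = -0.4483


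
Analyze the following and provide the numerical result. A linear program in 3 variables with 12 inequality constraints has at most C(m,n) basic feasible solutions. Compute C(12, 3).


Each vertex corresponds to some choice of n active constraints out of m, so the number of vertices is at most C(m, n) = m! / (n!(m-n)!).
m = 12, n = 3
Numerator: 12 * 11 * 10
Denominator: 3! = 6
C(12, 3) = 220


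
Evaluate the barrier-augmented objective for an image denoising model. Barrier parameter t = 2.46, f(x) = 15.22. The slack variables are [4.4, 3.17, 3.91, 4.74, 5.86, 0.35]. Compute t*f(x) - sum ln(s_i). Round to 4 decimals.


Step 1: Compute log-barrier.
ln values: [1.4816, 1.1537, 1.3635, 1.556, 1.7681, -1.0498]
phi = -(1.4816 + 1.1537 + 1.3635 + 1.556 + 1.7681 - 1.0498) = -6.2732
Step 2: Compute augmented objective.
t*f(x) = 2.46*15.22 = 37.4412
Total = 37.4412 - 6.2732 = 31.168


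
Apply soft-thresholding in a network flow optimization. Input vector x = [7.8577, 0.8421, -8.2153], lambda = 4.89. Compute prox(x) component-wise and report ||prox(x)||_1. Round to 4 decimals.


Soft-thresholding with lambda = 4.89:
prox(7.8577) = sign(7.8577)*max(|7.8577| - 4.89, 0) = 2.9677
prox(0.8421) = sign(0.8421)*max(|0.8421| - 4.89, 0) = 0.0
prox(-8.2153) = sign(-8.2153)*max(|-8.2153| - 4.89, 0) = -3.3253
prox(x) = [2.9677, 0.0, -3.3253]
||prox(x)||_1 = 2.9677 + 0.0 + 3.3253 = 6.293


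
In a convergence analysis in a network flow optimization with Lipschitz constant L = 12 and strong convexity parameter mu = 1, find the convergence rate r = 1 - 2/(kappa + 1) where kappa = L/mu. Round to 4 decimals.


Step 1: Compute the condition number.
kappa = L/mu = 12/1 = 12.0
Step 2: Compute the convergence rate.
r = 1 - 2/(kappa + 1) = 1 - 2*mu/(L + mu) = (L - mu)/(L + mu) = 11/13 = 0.8462


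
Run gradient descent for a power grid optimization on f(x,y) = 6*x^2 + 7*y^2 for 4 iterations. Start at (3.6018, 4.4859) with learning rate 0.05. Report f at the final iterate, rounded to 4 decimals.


Gradient descent on f(x,y) = 6*x^2 + 7*y^2.
Starting point: (3.6018, 4.4859), alpha = 0.05
Step 1: grad_x = 2*6*3.6018 = 43.2216, grad_y = 2*7*4.4859 = 62.8026
  x_1 = 3.6018 - 0.05*43.2216 = 1.4407
  y_1 = 4.4859 - 0.05*62.8026 = 1.3458
Step 2: grad_x = 2*6*1.4407 = 17.2886, grad_y = 2*7*1.3458 = 18.8408
  x_2 = 1.4407 - 0.05*17.2886 = 0.5763
  y_2 = 1.3458 - 0.05*18.8408 = 0.4037
Step 3: grad_x = 2*6*0.5763 = 6.9155, grad_y = 2*7*0.4037 = 5.6522
  x_3 = 0.5763 - 0.05*6.9155 = 0.2305
  y_3 = 0.4037 - 0.05*5.6522 = 0.1211
Step 4: grad_x = 2*6*0.2305 = 2.7662, grad_y = 2*7*0.1211 = 1.6957
  x_4 = 0.2305 - 0.05*2.7662 = 0.0922
  y_4 = 0.1211 - 0.05*1.6957 = 0.0363
f(0.0922, 0.0363) = 6*0.0922^2 + 7*0.0363^2 = 0.0603


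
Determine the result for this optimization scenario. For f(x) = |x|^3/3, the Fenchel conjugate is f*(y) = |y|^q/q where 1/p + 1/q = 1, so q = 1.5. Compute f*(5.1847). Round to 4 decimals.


The conjugate exponent q satisfies 1/p + 1/q = 1.
p = 3, so q = 3/(3 - 1) = 1.5
|y|^q = 5.1847^1.5 = 11.8055
f*(5.1847) = 11.8055 / 1.5 = 7.8704
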